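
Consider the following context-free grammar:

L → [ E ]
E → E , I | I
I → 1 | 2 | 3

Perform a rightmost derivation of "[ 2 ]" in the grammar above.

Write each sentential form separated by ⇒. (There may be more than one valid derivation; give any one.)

L ⇒ [ E ] ⇒ [ I ] ⇒ [ 2 ]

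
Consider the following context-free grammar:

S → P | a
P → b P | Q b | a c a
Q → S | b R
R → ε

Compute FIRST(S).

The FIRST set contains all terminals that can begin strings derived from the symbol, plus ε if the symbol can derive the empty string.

We compute FIRST(S) using the standard algorithm.
FIRST(P) = {a, b}
FIRST(Q) = {a, b}
FIRST(R) = {ε}
FIRST(S) = {a, b}
Therefore, FIRST(S) = {a, b}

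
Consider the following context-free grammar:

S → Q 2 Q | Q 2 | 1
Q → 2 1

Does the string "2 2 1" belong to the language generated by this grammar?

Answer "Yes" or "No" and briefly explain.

No - no valid derivation exists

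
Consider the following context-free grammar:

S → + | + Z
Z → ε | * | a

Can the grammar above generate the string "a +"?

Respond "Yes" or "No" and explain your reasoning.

No - no valid derivation exists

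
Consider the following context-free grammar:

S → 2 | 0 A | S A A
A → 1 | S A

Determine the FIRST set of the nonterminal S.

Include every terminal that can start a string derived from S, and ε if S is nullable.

We compute FIRST(S) using the standard algorithm.
FIRST(A) = {0, 1, 2}
FIRST(S) = {0, 2}
Therefore, FIRST(S) = {0, 2}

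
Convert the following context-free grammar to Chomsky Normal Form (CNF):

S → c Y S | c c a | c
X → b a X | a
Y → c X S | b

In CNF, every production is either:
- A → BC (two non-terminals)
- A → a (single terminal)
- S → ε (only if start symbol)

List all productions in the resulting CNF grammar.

TC → c; TA → a; S → c; TB → b; X → a; Y → b; S → TC X0; X0 → Y S; S → TC X1; X1 → TC TA; X → TB X2; X2 → TA X; Y → TC X3; X3 → X S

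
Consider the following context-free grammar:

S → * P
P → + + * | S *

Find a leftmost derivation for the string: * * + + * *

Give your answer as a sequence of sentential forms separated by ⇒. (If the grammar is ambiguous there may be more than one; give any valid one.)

S ⇒ * P ⇒ * S * ⇒ * * P * ⇒ * * + + * *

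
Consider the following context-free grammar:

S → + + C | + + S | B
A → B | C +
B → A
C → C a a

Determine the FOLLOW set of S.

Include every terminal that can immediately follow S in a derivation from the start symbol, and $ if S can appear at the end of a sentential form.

We compute FOLLOW(S) using the standard algorithm.
FOLLOW(S) starts with {$}.
FIRST(A) = {}
FIRST(B) = {}
FIRST(C) = {}
FIRST(S) = {+}
FOLLOW(A) = {$}
FOLLOW(B) = {$}
FOLLOW(C) = {$, +, a}
FOLLOW(S) = {$}
Therefore, FOLLOW(S) = {$}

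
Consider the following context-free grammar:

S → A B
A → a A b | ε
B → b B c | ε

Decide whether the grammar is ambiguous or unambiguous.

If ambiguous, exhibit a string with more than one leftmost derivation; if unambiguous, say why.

Unambiguous - every string in the language has a unique leftmost derivation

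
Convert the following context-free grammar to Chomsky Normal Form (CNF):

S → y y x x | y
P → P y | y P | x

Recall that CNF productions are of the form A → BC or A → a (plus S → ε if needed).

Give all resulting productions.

TY → y; TX → x; S → y; P → x; S → TY X0; X0 → TY X1; X1 → TX TX; P → P TY; P → TY P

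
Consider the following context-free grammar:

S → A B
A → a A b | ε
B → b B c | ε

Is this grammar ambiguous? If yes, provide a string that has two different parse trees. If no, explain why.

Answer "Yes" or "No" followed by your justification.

No - the grammar is unambiguous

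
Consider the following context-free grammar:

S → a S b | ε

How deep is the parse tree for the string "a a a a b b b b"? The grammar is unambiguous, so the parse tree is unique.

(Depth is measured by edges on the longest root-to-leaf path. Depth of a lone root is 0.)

5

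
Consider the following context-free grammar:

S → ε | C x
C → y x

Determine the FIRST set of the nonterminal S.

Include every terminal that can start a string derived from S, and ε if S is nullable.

We compute FIRST(S) using the standard algorithm.
FIRST(C) = {y}
FIRST(S) = {y, ε}
Therefore, FIRST(S) = {y, ε}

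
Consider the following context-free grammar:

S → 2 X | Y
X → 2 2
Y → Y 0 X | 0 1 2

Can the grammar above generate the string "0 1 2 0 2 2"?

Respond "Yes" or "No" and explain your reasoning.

Yes - a valid derivation exists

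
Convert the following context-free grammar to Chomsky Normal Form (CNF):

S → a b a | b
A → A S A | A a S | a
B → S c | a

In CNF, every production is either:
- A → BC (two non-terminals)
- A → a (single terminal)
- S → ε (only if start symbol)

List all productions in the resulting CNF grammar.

TA → a; TB → b; S → b; A → a; TC → c; B → a; S → TA X0; X0 → TB TA; A → A X1; X1 → S A; A → A X2; X2 → TA S; B → S TC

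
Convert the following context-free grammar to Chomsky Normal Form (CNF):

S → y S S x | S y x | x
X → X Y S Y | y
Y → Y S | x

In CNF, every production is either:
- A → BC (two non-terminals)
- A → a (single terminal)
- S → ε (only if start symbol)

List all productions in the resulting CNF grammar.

TY → y; TX → x; S → x; X → y; Y → x; S → TY X0; X0 → S X1; X1 → S TX; S → S X2; X2 → TY TX; X → X X3; X3 → Y X4; X4 → S Y; Y → Y S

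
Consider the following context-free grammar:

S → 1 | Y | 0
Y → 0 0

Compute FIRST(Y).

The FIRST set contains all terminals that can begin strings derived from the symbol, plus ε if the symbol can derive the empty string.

We compute FIRST(Y) using the standard algorithm.
FIRST(S) = {0, 1}
FIRST(Y) = {0}
Therefore, FIRST(Y) = {0}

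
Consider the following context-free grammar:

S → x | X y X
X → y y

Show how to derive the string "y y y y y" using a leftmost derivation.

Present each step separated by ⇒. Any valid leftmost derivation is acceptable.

S ⇒ X y X ⇒ y y y X ⇒ y y y y y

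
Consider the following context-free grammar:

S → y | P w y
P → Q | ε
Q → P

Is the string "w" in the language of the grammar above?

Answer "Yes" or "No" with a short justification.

No - no valid derivation exists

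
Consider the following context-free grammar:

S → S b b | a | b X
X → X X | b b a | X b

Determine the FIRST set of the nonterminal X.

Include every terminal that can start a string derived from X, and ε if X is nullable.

We compute FIRST(X) using the standard algorithm.
FIRST(S) = {a, b}
FIRST(X) = {b}
Therefore, FIRST(X) = {b}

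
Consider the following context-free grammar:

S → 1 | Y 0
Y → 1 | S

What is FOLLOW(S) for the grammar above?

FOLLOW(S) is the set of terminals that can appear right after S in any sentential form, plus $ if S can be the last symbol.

We compute FOLLOW(S) using the standard algorithm.
FOLLOW(S) starts with {$}.
FIRST(S) = {1}
FIRST(Y) = {1}
FOLLOW(S) = {$, 0}
FOLLOW(Y) = {0}
Therefore, FOLLOW(S) = {$, 0}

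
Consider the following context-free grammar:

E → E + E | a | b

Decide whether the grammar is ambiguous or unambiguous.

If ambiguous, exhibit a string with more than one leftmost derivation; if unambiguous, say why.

Ambiguous - the string 'b + b + b + a + b' has two distinct leftmost derivations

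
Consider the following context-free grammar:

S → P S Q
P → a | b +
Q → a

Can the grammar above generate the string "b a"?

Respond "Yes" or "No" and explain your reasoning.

No - no valid derivation exists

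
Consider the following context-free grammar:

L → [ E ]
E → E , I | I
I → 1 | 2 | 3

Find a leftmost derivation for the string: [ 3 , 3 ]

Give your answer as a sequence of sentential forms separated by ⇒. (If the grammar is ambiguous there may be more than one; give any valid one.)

L ⇒ [ E ] ⇒ [ E , I ] ⇒ [ I , I ] ⇒ [ 3 , I ] ⇒ [ 3 , 3 ]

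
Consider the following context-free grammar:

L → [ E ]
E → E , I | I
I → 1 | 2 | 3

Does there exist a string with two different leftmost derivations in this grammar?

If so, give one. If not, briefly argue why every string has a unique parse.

No - every string in the language has a unique leftmost derivation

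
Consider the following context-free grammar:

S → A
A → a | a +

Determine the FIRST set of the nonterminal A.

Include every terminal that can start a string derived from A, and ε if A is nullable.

We compute FIRST(A) using the standard algorithm.
FIRST(A) = {a}
FIRST(S) = {a}
Therefore, FIRST(A) = {a}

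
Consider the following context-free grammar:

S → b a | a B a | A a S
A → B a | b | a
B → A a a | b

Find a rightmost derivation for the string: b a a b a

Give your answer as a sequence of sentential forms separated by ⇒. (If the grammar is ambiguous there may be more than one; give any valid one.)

S ⇒ A a S ⇒ A a b a ⇒ B a a b a ⇒ b a a b a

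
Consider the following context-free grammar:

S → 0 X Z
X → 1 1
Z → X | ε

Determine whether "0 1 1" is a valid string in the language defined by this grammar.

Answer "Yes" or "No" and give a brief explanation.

Yes - a valid derivation exists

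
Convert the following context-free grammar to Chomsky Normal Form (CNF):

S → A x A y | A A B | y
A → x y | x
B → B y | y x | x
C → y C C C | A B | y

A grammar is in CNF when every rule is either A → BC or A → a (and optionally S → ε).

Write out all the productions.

TX → x; TY → y; S → y; A → x; B → x; C → y; S → A X0; X0 → TX X1; X1 → A TY; S → A X2; X2 → A B; A → TX TY; B → B TY; B → TY TX; C → TY X3; X3 → C X4; X4 → C C; C → A B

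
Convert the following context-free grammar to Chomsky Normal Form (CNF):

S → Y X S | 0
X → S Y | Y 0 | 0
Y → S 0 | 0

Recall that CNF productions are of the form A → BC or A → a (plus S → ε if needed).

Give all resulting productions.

S → 0; T0 → 0; X → 0; Y → 0; S → Y X0; X0 → X S; X → S Y; X → Y T0; Y → S T0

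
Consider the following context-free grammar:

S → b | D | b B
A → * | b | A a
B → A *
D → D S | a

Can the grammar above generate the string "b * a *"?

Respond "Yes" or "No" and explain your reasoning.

Yes - a valid derivation exists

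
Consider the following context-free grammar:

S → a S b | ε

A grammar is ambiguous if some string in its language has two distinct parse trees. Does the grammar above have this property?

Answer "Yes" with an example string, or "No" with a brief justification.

No - the grammar is unambiguous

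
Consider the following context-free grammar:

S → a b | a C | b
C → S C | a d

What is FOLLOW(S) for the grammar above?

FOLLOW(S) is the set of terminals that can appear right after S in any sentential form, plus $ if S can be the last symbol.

We compute FOLLOW(S) using the standard algorithm.
FOLLOW(S) starts with {$}.
FIRST(C) = {a, b}
FIRST(S) = {a, b}
FOLLOW(C) = {$, a, b}
FOLLOW(S) = {$, a, b}
Therefore, FOLLOW(S) = {$, a, b}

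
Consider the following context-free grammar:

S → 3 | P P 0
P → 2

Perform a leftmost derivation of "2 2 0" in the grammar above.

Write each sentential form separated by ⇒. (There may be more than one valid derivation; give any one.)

S ⇒ P P 0 ⇒ 2 P 0 ⇒ 2 2 0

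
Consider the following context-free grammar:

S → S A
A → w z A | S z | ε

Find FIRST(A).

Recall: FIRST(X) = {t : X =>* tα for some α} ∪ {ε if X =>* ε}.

We compute FIRST(A) using the standard algorithm.
FIRST(A) = {w, ε}
FIRST(S) = {}
Therefore, FIRST(A) = {w, ε}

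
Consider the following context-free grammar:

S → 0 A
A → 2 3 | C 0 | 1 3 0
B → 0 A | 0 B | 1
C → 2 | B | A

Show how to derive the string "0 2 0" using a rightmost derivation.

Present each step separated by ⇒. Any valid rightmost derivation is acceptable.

S ⇒ 0 A ⇒ 0 C 0 ⇒ 0 2 0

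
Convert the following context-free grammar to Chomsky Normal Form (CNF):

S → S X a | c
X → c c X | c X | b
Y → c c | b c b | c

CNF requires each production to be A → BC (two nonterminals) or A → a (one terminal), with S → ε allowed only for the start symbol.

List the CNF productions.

TA → a; S → c; TC → c; X → b; TB → b; Y → c; S → S X0; X0 → X TA; X → TC X1; X1 → TC X; X → TC X; Y → TC TC; Y → TB X2; X2 → TC TB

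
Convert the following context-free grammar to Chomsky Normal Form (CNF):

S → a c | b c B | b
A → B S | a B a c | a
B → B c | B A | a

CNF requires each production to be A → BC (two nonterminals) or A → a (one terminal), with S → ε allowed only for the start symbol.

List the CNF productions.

TA → a; TC → c; TB → b; S → b; A → a; B → a; S → TA TC; S → TB X0; X0 → TC B; A → B S; A → TA X1; X1 → B X2; X2 → TA TC; B → B TC; B → B A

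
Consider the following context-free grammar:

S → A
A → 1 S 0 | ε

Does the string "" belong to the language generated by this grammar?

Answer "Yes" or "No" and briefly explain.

Yes - a valid derivation exists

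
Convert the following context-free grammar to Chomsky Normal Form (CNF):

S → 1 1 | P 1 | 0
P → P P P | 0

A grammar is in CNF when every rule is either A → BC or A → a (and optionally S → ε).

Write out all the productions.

T1 → 1; S → 0; P → 0; S → T1 T1; S → P T1; P → P X0; X0 → P P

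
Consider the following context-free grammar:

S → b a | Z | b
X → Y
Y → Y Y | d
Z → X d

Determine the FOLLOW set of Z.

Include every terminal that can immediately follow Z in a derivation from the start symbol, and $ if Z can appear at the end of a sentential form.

We compute FOLLOW(Z) using the standard algorithm.
FOLLOW(S) starts with {$}.
FIRST(S) = {b, d}
FIRST(X) = {d}
FIRST(Y) = {d}
FIRST(Z) = {d}
FOLLOW(S) = {$}
FOLLOW(X) = {d}
FOLLOW(Y) = {d}
FOLLOW(Z) = {$}
Therefore, FOLLOW(Z) = {$}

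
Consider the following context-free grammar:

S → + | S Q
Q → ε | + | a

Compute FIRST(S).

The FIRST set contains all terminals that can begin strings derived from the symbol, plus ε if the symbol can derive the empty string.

We compute FIRST(S) using the standard algorithm.
FIRST(Q) = {+, a, ε}
FIRST(S) = {+}
Therefore, FIRST(S) = {+}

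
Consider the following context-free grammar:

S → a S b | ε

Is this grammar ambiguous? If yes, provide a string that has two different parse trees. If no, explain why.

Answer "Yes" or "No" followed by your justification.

No - the grammar is unambiguous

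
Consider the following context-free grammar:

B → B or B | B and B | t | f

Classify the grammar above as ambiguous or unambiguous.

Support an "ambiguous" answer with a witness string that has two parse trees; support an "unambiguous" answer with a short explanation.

Ambiguous - the string 'f and t or t or f' has two distinct parse trees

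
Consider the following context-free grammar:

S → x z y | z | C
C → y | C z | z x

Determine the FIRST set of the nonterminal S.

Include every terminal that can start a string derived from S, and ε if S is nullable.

We compute FIRST(S) using the standard algorithm.
FIRST(C) = {y, z}
FIRST(S) = {x, y, z}
Therefore, FIRST(S) = {x, y, z}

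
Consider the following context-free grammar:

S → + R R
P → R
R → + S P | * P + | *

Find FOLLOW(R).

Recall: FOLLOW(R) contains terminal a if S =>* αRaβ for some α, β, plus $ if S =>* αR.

We compute FOLLOW(R) using the standard algorithm.
FOLLOW(S) starts with {$}.
FIRST(P) = {*, +}
FIRST(R) = {*, +}
FIRST(S) = {+}
FOLLOW(P) = {$, *, +}
FOLLOW(R) = {$, *, +}
FOLLOW(S) = {$, *, +}
Therefore, FOLLOW(R) = {$, *, +}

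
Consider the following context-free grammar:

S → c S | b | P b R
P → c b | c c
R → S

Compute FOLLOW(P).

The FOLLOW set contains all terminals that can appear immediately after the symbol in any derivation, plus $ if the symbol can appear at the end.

We compute FOLLOW(P) using the standard algorithm.
FOLLOW(S) starts with {$}.
FIRST(P) = {c}
FIRST(R) = {b, c}
FIRST(S) = {b, c}
FOLLOW(P) = {b}
FOLLOW(R) = {$}
FOLLOW(S) = {$}
Therefore, FOLLOW(P) = {b}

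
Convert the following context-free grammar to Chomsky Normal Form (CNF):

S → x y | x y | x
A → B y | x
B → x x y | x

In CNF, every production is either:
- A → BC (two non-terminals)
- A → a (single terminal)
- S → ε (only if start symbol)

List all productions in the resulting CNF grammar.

TX → x; TY → y; S → x; A → x; B → x; S → TX TY; S → TX TY; A → B TY; B → TX X0; X0 → TX TY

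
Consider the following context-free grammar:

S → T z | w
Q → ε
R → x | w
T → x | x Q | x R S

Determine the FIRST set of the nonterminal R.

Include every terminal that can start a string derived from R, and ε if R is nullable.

We compute FIRST(R) using the standard algorithm.
FIRST(Q) = {ε}
FIRST(R) = {w, x}
FIRST(S) = {w, x}
FIRST(T) = {x}
Therefore, FIRST(R) = {w, x}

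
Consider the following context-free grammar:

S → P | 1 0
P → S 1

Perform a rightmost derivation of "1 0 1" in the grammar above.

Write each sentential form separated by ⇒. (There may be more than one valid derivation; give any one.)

S ⇒ P ⇒ S 1 ⇒ 1 0 1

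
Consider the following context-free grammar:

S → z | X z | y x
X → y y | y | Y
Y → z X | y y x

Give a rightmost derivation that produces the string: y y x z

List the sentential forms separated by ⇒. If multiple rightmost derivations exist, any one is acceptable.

S ⇒ X z ⇒ Y z ⇒ y y x z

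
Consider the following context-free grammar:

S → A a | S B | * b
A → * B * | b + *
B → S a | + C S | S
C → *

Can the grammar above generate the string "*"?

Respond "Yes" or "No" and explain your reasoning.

No - no valid derivation exists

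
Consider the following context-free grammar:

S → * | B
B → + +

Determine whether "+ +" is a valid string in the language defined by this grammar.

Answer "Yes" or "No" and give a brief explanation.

Yes - a valid derivation exists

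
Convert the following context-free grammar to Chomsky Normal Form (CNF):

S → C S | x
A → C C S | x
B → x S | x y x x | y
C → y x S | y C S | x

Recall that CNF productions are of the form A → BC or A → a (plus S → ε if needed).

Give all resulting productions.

S → x; A → x; TX → x; TY → y; B → y; C → x; S → C S; A → C X0; X0 → C S; B → TX S; B → TX X1; X1 → TY X2; X2 → TX TX; C → TY X3; X3 → TX S; C → TY X4; X4 → C S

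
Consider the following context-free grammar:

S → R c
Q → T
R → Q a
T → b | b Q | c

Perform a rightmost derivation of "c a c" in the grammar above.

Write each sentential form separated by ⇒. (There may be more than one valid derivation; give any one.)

S ⇒ R c ⇒ Q a c ⇒ T a c ⇒ c a c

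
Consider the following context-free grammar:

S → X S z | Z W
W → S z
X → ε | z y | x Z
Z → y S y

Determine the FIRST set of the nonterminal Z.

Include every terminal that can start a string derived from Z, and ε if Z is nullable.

We compute FIRST(Z) using the standard algorithm.
FIRST(S) = {x, y, z}
FIRST(W) = {x, y, z}
FIRST(X) = {x, z, ε}
FIRST(Z) = {y}
Therefore, FIRST(Z) = {y}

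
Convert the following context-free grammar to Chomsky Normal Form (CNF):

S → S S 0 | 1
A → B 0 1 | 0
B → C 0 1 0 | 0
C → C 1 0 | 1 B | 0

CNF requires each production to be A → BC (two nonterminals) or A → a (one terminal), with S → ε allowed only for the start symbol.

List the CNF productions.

T0 → 0; S → 1; T1 → 1; A → 0; B → 0; C → 0; S → S X0; X0 → S T0; A → B X1; X1 → T0 T1; B → C X2; X2 → T0 X3; X3 → T1 T0; C → C X4; X4 → T1 T0; C → T1 B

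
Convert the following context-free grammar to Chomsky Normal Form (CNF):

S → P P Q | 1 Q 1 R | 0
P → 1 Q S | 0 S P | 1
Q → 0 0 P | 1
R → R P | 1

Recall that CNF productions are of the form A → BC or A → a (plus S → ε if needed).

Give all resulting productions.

T1 → 1; S → 0; T0 → 0; P → 1; Q → 1; R → 1; S → P X0; X0 → P Q; S → T1 X1; X1 → Q X2; X2 → T1 R; P → T1 X3; X3 → Q S; P → T0 X4; X4 → S P; Q → T0 X5; X5 → T0 P; R → R P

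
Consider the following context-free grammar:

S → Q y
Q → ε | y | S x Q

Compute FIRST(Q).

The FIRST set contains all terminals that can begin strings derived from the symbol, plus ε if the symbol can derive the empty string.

We compute FIRST(Q) using the standard algorithm.
FIRST(Q) = {y, ε}
FIRST(S) = {y}
Therefore, FIRST(Q) = {y, ε}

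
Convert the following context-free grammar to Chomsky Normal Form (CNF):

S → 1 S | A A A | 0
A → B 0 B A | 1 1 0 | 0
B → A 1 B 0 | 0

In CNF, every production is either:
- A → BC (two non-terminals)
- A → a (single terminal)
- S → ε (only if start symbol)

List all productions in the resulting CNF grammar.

T1 → 1; S → 0; T0 → 0; A → 0; B → 0; S → T1 S; S → A X0; X0 → A A; A → B X1; X1 → T0 X2; X2 → B A; A → T1 X3; X3 → T1 T0; B → A X4; X4 → T1 X5; X5 → B T0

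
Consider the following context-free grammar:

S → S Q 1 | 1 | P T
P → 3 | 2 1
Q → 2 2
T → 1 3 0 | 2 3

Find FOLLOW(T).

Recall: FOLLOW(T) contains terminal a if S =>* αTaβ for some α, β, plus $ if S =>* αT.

We compute FOLLOW(T) using the standard algorithm.
FOLLOW(S) starts with {$}.
FIRST(P) = {2, 3}
FIRST(Q) = {2}
FIRST(S) = {1, 2, 3}
FIRST(T) = {1, 2}
FOLLOW(P) = {1, 2}
FOLLOW(Q) = {1}
FOLLOW(S) = {$, 2}
FOLLOW(T) = {$, 2}
Therefore, FOLLOW(T) = {$, 2}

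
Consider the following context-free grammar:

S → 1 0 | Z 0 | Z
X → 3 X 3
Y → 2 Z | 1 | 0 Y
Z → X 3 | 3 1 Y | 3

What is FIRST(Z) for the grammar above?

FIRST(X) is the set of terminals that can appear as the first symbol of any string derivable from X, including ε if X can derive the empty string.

We compute FIRST(Z) using the standard algorithm.
FIRST(S) = {1, 3}
FIRST(X) = {3}
FIRST(Y) = {0, 1, 2}
FIRST(Z) = {3}
Therefore, FIRST(Z) = {3}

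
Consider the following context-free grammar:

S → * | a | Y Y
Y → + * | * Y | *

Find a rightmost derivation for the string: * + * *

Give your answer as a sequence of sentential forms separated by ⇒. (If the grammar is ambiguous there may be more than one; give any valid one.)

S ⇒ Y Y ⇒ Y * ⇒ * Y * ⇒ * + * *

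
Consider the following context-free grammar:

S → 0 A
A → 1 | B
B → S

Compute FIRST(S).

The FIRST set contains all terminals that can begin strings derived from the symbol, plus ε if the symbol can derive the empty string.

We compute FIRST(S) using the standard algorithm.
FIRST(A) = {0, 1}
FIRST(B) = {0}
FIRST(S) = {0}
Therefore, FIRST(S) = {0}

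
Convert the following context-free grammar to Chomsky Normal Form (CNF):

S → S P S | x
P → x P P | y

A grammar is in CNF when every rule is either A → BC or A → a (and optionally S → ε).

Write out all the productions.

S → x; TX → x; P → y; S → S X0; X0 → P S; P → TX X1; X1 → P P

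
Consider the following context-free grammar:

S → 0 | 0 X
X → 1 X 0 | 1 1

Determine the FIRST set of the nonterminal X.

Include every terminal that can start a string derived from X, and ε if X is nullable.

We compute FIRST(X) using the standard algorithm.
FIRST(S) = {0}
FIRST(X) = {1}
Therefore, FIRST(X) = {1}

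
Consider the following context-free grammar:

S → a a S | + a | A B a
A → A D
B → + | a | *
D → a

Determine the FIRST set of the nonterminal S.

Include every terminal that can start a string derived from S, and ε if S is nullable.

We compute FIRST(S) using the standard algorithm.
FIRST(A) = {}
FIRST(B) = {*, +, a}
FIRST(D) = {a}
FIRST(S) = {+, a}
Therefore, FIRST(S) = {+, a}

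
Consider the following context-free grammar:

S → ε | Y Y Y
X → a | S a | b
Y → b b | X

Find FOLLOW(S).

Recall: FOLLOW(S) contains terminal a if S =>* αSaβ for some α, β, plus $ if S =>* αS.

We compute FOLLOW(S) using the standard algorithm.
FOLLOW(S) starts with {$}.
FIRST(S) = {a, b, ε}
FIRST(X) = {a, b}
FIRST(Y) = {a, b}
FOLLOW(S) = {$, a}
FOLLOW(X) = {$, a, b}
FOLLOW(Y) = {$, a, b}
Therefore, FOLLOW(S) = {$, a}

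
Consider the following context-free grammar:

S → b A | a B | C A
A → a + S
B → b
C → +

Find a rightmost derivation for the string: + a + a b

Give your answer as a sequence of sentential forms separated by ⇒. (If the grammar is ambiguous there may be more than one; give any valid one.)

S ⇒ C A ⇒ C a + S ⇒ C a + a B ⇒ C a + a b ⇒ + a + a b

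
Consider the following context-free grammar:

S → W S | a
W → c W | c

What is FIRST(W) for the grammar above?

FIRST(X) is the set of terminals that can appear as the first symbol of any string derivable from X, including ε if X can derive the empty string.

We compute FIRST(W) using the standard algorithm.
FIRST(S) = {a, c}
FIRST(W) = {c}
Therefore, FIRST(W) = {c}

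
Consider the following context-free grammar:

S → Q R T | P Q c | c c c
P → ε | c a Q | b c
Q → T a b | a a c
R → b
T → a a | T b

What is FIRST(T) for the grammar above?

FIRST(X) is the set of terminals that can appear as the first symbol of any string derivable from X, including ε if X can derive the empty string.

We compute FIRST(T) using the standard algorithm.
FIRST(P) = {b, c, ε}
FIRST(Q) = {a}
FIRST(R) = {b}
FIRST(S) = {a, b, c}
FIRST(T) = {a}
Therefore, FIRST(T) = {a}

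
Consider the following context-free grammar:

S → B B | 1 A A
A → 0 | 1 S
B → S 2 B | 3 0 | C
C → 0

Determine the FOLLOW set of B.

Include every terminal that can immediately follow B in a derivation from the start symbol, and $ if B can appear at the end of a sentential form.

We compute FOLLOW(B) using the standard algorithm.
FOLLOW(S) starts with {$}.
FIRST(A) = {0, 1}
FIRST(B) = {0, 1, 3}
FIRST(C) = {0}
FIRST(S) = {0, 1, 3}
FOLLOW(A) = {$, 0, 1, 2}
FOLLOW(B) = {$, 0, 1, 2, 3}
FOLLOW(C) = {$, 0, 1, 2, 3}
FOLLOW(S) = {$, 0, 1, 2}
Therefore, FOLLOW(B) = {$, 0, 1, 2, 3}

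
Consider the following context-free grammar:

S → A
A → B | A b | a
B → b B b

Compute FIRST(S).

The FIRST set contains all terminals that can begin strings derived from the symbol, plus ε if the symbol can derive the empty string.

We compute FIRST(S) using the standard algorithm.
FIRST(A) = {a, b}
FIRST(B) = {b}
FIRST(S) = {a, b}
Therefore, FIRST(S) = {a, b}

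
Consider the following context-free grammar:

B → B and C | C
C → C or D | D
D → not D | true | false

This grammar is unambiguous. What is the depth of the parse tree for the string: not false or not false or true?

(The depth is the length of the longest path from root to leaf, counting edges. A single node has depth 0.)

6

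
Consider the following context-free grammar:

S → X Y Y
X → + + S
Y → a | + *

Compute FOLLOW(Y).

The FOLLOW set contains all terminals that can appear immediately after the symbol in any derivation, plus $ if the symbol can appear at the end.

We compute FOLLOW(Y) using the standard algorithm.
FOLLOW(S) starts with {$}.
FIRST(S) = {+}
FIRST(X) = {+}
FIRST(Y) = {+, a}
FOLLOW(S) = {$, +, a}
FOLLOW(X) = {+, a}
FOLLOW(Y) = {$, +, a}
Therefore, FOLLOW(Y) = {$, +, a}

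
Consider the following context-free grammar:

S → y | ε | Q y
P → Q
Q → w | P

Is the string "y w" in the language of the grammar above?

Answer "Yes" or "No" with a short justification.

No - no valid derivation exists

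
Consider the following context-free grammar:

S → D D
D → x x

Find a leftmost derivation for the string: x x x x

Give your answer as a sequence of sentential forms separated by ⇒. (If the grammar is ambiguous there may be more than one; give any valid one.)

S ⇒ D D ⇒ x x D ⇒ x x x x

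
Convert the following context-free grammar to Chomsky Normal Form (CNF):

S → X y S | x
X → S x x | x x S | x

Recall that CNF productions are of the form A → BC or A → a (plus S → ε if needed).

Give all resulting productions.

TY → y; S → x; TX → x; X → x; S → X X0; X0 → TY S; X → S X1; X1 → TX TX; X → TX X2; X2 → TX S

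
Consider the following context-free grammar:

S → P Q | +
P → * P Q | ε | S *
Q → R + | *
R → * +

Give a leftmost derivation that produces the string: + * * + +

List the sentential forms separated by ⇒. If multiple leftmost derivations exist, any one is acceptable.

S ⇒ P Q ⇒ S * Q ⇒ + * Q ⇒ + * R + ⇒ + * * + +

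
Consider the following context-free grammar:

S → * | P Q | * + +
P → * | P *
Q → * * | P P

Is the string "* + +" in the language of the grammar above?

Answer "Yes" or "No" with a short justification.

Yes - a valid derivation exists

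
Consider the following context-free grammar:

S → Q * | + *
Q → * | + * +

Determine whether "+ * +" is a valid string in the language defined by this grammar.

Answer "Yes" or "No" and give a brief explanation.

No - no valid derivation exists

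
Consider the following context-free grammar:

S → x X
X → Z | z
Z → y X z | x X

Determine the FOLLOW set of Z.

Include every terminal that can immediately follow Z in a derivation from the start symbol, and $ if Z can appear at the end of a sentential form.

We compute FOLLOW(Z) using the standard algorithm.
FOLLOW(S) starts with {$}.
FIRST(S) = {x}
FIRST(X) = {x, y, z}
FIRST(Z) = {x, y}
FOLLOW(S) = {$}
FOLLOW(X) = {$, z}
FOLLOW(Z) = {$, z}
Therefore, FOLLOW(Z) = {$, z}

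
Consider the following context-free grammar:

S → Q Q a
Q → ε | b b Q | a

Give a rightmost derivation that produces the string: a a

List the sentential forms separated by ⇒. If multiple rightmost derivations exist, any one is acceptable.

S ⇒ Q Q a ⇒ Q a ⇒ a a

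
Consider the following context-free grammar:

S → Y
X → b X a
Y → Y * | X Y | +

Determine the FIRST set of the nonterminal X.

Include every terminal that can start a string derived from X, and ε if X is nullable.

We compute FIRST(X) using the standard algorithm.
FIRST(S) = {+, b}
FIRST(X) = {b}
FIRST(Y) = {+, b}
Therefore, FIRST(X) = {b}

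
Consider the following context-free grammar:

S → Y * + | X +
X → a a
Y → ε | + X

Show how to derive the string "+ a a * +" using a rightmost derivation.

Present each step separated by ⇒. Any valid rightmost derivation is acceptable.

S ⇒ Y * + ⇒ + X * + ⇒ + a a * +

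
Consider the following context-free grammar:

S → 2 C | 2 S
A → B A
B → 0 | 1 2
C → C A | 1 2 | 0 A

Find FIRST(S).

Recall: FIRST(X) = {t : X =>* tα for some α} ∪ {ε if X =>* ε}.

We compute FIRST(S) using the standard algorithm.
FIRST(A) = {0, 1}
FIRST(B) = {0, 1}
FIRST(C) = {0, 1}
FIRST(S) = {2}
Therefore, FIRST(S) = {2}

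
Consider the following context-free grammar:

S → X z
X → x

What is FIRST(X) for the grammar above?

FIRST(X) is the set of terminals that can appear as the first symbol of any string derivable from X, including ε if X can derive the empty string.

We compute FIRST(X) using the standard algorithm.
FIRST(S) = {x}
FIRST(X) = {x}
Therefore, FIRST(X) = {x}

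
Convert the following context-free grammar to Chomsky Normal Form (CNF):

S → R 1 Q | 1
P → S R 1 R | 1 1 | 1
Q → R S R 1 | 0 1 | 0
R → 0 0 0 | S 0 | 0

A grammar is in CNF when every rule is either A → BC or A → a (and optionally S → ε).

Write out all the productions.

T1 → 1; S → 1; P → 1; T0 → 0; Q → 0; R → 0; S → R X0; X0 → T1 Q; P → S X1; X1 → R X2; X2 → T1 R; P → T1 T1; Q → R X3; X3 → S X4; X4 → R T1; Q → T0 T1; R → T0 X5; X5 → T0 T0; R → S T0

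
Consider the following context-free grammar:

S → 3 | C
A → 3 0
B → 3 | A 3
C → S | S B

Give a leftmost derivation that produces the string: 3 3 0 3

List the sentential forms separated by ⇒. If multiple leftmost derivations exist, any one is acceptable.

S ⇒ C ⇒ S B ⇒ 3 B ⇒ 3 A 3 ⇒ 3 3 0 3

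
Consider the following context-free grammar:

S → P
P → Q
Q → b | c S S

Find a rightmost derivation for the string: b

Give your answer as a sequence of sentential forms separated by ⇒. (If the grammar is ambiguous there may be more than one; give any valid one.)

S ⇒ P ⇒ Q ⇒ b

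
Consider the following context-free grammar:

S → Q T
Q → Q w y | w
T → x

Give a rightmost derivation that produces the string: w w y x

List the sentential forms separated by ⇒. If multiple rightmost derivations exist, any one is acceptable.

S ⇒ Q T ⇒ Q x ⇒ Q w y x ⇒ w w y x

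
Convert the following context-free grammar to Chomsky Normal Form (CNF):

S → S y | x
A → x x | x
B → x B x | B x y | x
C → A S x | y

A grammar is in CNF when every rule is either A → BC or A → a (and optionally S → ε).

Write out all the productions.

TY → y; S → x; TX → x; A → x; B → x; C → y; S → S TY; A → TX TX; B → TX X0; X0 → B TX; B → B X1; X1 → TX TY; C → A X2; X2 → S TX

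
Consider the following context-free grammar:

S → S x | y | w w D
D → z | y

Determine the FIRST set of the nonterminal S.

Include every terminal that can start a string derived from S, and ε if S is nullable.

We compute FIRST(S) using the standard algorithm.
FIRST(D) = {y, z}
FIRST(S) = {w, y}
Therefore, FIRST(S) = {w, y}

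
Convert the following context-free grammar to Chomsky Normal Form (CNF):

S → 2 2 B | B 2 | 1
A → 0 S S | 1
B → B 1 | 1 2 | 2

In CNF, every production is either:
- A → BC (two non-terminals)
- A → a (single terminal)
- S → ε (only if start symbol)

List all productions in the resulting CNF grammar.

T2 → 2; S → 1; T0 → 0; A → 1; T1 → 1; B → 2; S → T2 X0; X0 → T2 B; S → B T2; A → T0 X1; X1 → S S; B → B T1; B → T1 T2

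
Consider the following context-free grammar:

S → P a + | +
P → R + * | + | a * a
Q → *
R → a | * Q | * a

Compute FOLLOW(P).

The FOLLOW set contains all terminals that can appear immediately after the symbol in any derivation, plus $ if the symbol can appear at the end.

We compute FOLLOW(P) using the standard algorithm.
FOLLOW(S) starts with {$}.
FIRST(P) = {*, +, a}
FIRST(Q) = {*}
FIRST(R) = {*, a}
FIRST(S) = {*, +, a}
FOLLOW(P) = {a}
FOLLOW(Q) = {+}
FOLLOW(R) = {+}
FOLLOW(S) = {$}
Therefore, FOLLOW(P) = {a}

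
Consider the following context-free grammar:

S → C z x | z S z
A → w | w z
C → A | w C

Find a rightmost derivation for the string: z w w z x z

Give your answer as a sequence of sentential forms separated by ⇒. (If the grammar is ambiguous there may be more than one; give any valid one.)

S ⇒ z S z ⇒ z C z x z ⇒ z w C z x z ⇒ z w A z x z ⇒ z w w z x z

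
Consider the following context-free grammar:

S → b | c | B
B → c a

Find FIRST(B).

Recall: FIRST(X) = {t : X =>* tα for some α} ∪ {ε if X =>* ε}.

We compute FIRST(B) using the standard algorithm.
FIRST(B) = {c}
FIRST(S) = {b, c}
Therefore, FIRST(B) = {c}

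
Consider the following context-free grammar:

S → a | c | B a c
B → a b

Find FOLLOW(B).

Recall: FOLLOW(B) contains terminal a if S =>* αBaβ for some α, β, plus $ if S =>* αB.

We compute FOLLOW(B) using the standard algorithm.
FOLLOW(S) starts with {$}.
FIRST(B) = {a}
FIRST(S) = {a, c}
FOLLOW(B) = {a}
FOLLOW(S) = {$}
Therefore, FOLLOW(B) = {a}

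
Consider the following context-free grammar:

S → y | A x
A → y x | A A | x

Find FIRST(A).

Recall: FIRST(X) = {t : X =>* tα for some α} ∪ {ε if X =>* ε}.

We compute FIRST(A) using the standard algorithm.
FIRST(A) = {x, y}
FIRST(S) = {x, y}
Therefore, FIRST(A) = {x, y}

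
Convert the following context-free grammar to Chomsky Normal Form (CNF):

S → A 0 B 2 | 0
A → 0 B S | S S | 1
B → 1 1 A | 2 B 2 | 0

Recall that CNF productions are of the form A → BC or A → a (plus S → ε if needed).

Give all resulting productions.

T0 → 0; T2 → 2; S → 0; A → 1; T1 → 1; B → 0; S → A X0; X0 → T0 X1; X1 → B T2; A → T0 X2; X2 → B S; A → S S; B → T1 X3; X3 → T1 A; B → T2 X4; X4 → B T2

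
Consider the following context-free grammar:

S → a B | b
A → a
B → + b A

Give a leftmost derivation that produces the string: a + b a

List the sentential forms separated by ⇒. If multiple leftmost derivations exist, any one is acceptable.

S ⇒ a B ⇒ a + b A ⇒ a + b a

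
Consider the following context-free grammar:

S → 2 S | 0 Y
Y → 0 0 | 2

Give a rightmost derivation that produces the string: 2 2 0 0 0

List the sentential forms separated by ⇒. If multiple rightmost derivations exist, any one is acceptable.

S ⇒ 2 S ⇒ 2 2 S ⇒ 2 2 0 Y ⇒ 2 2 0 0 0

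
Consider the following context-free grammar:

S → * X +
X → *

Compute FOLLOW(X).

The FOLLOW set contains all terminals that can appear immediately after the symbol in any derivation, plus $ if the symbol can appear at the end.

We compute FOLLOW(X) using the standard algorithm.
FOLLOW(S) starts with {$}.
FIRST(S) = {*}
FIRST(X) = {*}
FOLLOW(S) = {$}
FOLLOW(X) = {+}
Therefore, FOLLOW(X) = {+}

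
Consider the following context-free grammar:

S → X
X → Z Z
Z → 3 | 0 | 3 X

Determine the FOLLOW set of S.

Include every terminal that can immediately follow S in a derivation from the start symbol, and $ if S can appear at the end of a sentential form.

We compute FOLLOW(S) using the standard algorithm.
FOLLOW(S) starts with {$}.
FIRST(S) = {0, 3}
FIRST(X) = {0, 3}
FIRST(Z) = {0, 3}
FOLLOW(S) = {$}
FOLLOW(X) = {$, 0, 3}
FOLLOW(Z) = {$, 0, 3}
Therefore, FOLLOW(S) = {$}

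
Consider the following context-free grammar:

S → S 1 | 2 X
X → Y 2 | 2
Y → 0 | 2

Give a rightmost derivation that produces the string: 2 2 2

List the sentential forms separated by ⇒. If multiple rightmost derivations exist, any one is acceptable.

S ⇒ 2 X ⇒ 2 Y 2 ⇒ 2 2 2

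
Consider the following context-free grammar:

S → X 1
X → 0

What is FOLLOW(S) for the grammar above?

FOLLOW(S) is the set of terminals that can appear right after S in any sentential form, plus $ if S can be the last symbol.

We compute FOLLOW(S) using the standard algorithm.
FOLLOW(S) starts with {$}.
FIRST(S) = {0}
FIRST(X) = {0}
FOLLOW(S) = {$}
FOLLOW(X) = {1}
Therefore, FOLLOW(S) = {$}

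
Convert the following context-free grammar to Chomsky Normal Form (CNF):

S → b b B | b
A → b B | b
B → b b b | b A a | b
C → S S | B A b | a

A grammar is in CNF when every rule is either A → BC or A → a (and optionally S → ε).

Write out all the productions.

TB → b; S → b; A → b; TA → a; B → b; C → a; S → TB X0; X0 → TB B; A → TB B; B → TB X1; X1 → TB TB; B → TB X2; X2 → A TA; C → S S; C → B X3; X3 → A TB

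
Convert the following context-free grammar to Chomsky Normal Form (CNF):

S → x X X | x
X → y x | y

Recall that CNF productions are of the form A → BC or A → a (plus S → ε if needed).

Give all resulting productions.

TX → x; S → x; TY → y; X → y; S → TX X0; X0 → X X; X → TY TX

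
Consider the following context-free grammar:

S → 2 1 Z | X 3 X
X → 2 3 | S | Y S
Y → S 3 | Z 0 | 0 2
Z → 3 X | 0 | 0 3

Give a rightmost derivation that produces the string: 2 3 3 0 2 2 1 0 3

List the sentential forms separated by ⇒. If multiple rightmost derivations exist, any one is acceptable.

S ⇒ X 3 X ⇒ X 3 Y S ⇒ X 3 Y 2 1 Z ⇒ X 3 Y 2 1 0 3 ⇒ X 3 0 2 2 1 0 3 ⇒ 2 3 3 0 2 2 1 0 3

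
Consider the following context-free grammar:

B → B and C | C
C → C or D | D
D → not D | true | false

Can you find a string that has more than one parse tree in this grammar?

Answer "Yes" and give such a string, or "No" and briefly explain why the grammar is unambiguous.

No - the grammar is unambiguous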